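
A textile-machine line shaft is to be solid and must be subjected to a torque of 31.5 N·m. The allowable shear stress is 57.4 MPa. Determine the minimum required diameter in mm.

For a solid shaft τ_max = 16T/(πd³), so d = (16T/(π τ_allow))^(1/3) = (16·31.50/(π·5.74×10^7))^(1/3) = 0.01409 m.

14.1 mm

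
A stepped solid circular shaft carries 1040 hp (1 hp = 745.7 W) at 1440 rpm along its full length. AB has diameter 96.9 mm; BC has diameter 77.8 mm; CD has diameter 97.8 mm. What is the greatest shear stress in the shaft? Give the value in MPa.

ω = 2π·1440/60 = 150.8 rad/s, so T = P/ω = 1040×745.7 / 150.8 = 5143 N·m.
Under the same torque, τ_max = 16T/(πd³) is largest where d is smallest — segment BC (d = 77.8 mm).
τ_max = 16·5143/(π·(0.0778)³) = 5.562×10^7 Pa.

55.6 MPa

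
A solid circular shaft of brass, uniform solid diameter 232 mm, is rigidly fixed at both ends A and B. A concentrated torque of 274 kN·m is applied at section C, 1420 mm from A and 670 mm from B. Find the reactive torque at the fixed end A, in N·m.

87800 N·m

With uniform GJ and both ends fixed, compatibility θ_AC = θ_CB gives T_A·a = T_B·b, together with T_A + T_B = T₀.
T_A = T₀·b/(a+b) = 274000·670/2090 = 87840 N·m; T_B = 186200 N·m.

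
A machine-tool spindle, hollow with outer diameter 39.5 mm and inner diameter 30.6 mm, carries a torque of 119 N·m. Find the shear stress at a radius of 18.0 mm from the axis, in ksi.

2.03 ksi

J = π(d_o⁴ − d_i⁴)/32 = π(0.0395⁴ − 0.0306⁴)/32 = 1.529×10^-7 m⁴.
Shear stress varies linearly with radius: τ = T·r/J = 119.0 × 0.0180 / 1.529×10^-7 = 1.401×10^7 Pa.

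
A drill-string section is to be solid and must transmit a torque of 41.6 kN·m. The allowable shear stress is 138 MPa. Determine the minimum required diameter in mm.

115 mm

For a solid shaft τ_max = 16T/(πd³), so d = (16T/(π τ_allow))^(1/3) = (16·41600/(π·1.38×10^8))^(1/3) = 0.1154 m.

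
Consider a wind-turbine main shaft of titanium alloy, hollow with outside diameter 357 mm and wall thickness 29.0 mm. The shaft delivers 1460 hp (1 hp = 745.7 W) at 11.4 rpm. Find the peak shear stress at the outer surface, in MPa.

ω = 2π·11.4/60 = 1.194 rad/s, so T = P/ω = 1460×745.7 / 1.194 = 912000 N·m.
J = π(d_o⁴ − d_i⁴)/32 = π(0.357⁴ − 0.299⁴)/32 = 8.100×10^-4 m⁴.
τ_max = T·r/J = 912000 × 0.178 / 8.100×10^-4 = 2.010×10^8 Pa.

201 MPa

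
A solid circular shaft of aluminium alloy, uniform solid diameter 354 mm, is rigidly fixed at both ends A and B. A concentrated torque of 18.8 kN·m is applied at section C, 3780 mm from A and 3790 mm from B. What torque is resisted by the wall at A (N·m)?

With uniform GJ and both ends fixed, compatibility θ_AC = θ_CB gives T_A·a = T_B·b, together with T_A + T_B = T₀.
T_A = T₀·b/(a+b) = 18800·3790/7570 = 9412 N·m; T_B = 9388 N·m.

9410 N·m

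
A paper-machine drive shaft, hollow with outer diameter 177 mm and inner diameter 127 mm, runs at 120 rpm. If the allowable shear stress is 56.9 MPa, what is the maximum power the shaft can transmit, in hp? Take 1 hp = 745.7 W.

J = π(d_o⁴ − d_i⁴)/32 = π(0.177⁴ − 0.127⁴)/32 = 7.082×10^-5 m⁴.
T_max = τ_allow·J/r = 5.69×10^7 × 7.082×10^-5 / 0.0885 = 45530 N·m.
ω = 2π·120/60 = 12.57 rad/s, so P_max = T_max·ω = 5.722×10^5 W.

767 hp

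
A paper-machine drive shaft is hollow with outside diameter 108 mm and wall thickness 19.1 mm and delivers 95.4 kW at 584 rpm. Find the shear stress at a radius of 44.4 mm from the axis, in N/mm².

ω = 2π·584/60 = 61.16 rad/s, so T = P/ω = 95.4×10³ / 61.16 = 1560 N·m.
J = π(d_o⁴ − d_i⁴)/32 = π(0.108⁴ − 0.0698⁴)/32 = 1.103×10^-5 m⁴.
Shear stress varies linearly with radius: τ = T·r/J = 1560 × 0.0444 / 1.103×10^-5 = 6.281×10^6 Pa.

6.28 N/mm²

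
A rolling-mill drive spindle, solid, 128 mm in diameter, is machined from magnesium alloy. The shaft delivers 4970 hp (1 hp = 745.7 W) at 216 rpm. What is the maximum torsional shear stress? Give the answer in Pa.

ω = 2π·216/60 = 22.62 rad/s, so T = P/ω = 4970×745.7 / 22.62 = 163800 N·m.
J = πd⁴/32 = π(0.128)⁴/32 = 2.635×10^-5 m⁴.
τ_max = T·r/J = 163800 × 0.0640 / 2.635×10^-5 = 3.979×10^8 Pa.

3.98e8 Pa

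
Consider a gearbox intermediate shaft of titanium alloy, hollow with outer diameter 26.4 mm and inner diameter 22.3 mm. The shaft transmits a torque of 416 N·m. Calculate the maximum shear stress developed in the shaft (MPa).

J = π(d_o⁴ − d_i⁴)/32 = π(0.0264⁴ − 0.0223⁴)/32 = 2.341×10^-8 m⁴.
τ_max = T·r/J = 416.0 × 0.0132 / 2.341×10^-8 = 2.346×10^8 Pa.

235 MPa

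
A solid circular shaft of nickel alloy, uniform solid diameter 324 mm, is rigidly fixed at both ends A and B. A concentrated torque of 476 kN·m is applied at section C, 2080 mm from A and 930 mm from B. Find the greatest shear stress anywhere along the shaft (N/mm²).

49.3 N/mm²

With uniform GJ and both ends fixed, compatibility θ_AC = θ_CB gives T_A·a = T_B·b, together with T_A + T_B = T₀.
T_A = T₀·b/(a+b) = 476000·930/3010 = 147100 N·m; T_B = 328900 N·m.
τ in each portion: τ_AC = 2.20×10^7 Pa, τ_CB = 4.93×10^7 Pa; maximum is in CB.
τ_max = T_CB·r/J = 328900·0.162/1.08×10^-3 = 4.925×10^7 Pa.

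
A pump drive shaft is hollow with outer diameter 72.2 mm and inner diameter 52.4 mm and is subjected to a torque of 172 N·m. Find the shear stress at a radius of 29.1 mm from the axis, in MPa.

2.60 MPa

J = π(d_o⁴ − d_i⁴)/32 = π(0.0722⁴ − 0.0524⁴)/32 = 1.928×10^-6 m⁴.
Shear stress varies linearly with radius: τ = T·r/J = 172.0 × 0.0291 / 1.928×10^-6 = 2.597×10^6 Pa.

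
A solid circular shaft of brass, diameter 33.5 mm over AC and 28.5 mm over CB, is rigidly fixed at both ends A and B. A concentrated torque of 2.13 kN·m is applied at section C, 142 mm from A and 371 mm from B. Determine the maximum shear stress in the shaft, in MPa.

Compatibility: T_A·a/J_AC = T_B·b/J_CB with T_A + T_B = T₀.
J_AC = 1.24×10^-7 m⁴, J_CB = 6.48×10^-8 m⁴, so T_A = T₀·(J_AC/a)/((J_AC/a)+(J_CB/b)) = 1774 N·m, T_B = 355.7 N·m.
τ in each portion: τ_AC = 2.40×10^8 Pa, τ_CB = 7.83×10^7 Pa; maximum is in AC.
τ_max = T_AC·r/J = 1774·0.0168/1.24×10^-7 = 2.404×10^8 Pa.

240 MPa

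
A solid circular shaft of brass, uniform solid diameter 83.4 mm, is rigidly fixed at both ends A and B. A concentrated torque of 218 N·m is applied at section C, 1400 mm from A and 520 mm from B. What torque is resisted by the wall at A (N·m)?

With uniform GJ and both ends fixed, compatibility θ_AC = θ_CB gives T_A·a = T_B·b, together with T_A + T_B = T₀.
T_A = T₀·b/(a+b) = 218.0·520/1920 = 59.04 N·m; T_B = 159.0 N·m.

59.0 N·m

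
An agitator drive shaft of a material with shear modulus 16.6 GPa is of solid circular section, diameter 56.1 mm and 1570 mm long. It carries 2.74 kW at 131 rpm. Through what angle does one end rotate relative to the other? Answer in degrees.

ω = 2π·131/60 = 13.72 rad/s, so T = P/ω = 2.74×10³ / 13.72 = 199.7 N·m.
J = πd⁴/32 = π(0.0561)⁴/32 = 9.724×10^-7 m⁴.
θ = T·L/(G·J) = 199.7 × 1.57 / (16.6×10⁹ × 9.724×10^-7) = 0.01943 rad.

1.11°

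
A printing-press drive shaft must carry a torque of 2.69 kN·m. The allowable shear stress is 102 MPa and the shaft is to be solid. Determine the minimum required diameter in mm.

For a solid shaft τ_max = 16T/(πd³), so d = (16T/(π τ_allow))^(1/3) = (16·2690/(π·1.02×10^8))^(1/3) = 0.05121 m.

51.2 mm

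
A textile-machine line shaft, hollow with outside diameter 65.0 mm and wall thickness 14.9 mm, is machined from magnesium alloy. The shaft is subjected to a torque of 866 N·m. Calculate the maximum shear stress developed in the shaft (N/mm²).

J = π(d_o⁴ − d_i⁴)/32 = π(0.0650⁴ − 0.0352⁴)/32 = 1.602×10^-6 m⁴.
τ_max = T·r/J = 866.0 × 0.0325 / 1.602×10^-6 = 1.757×10^7 Pa.

17.6 N/mm²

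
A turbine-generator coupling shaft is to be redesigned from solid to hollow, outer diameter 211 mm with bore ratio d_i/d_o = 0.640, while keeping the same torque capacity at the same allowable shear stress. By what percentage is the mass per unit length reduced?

Equal τ_max and T ⇒ the solid shaft needs d_s³ = d_o³(1−k⁴), so d_s = 211·(1−0.640⁴)^(1/3) = 198.5 mm.
Area ratio A_h/A_s = d_o²(1−k²)/d_s² = (1−k²)/(1−k⁴)^(2/3) = 0.6673.
Mass saving = 1 − 0.6673 = 33.3 %.

33.3 %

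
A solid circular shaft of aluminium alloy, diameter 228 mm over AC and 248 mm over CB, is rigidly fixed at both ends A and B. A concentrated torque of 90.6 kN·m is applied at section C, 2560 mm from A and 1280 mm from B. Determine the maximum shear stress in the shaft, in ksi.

3.23 ksi

Compatibility: T_A·a/J_AC = T_B·b/J_CB with T_A + T_B = T₀.
J_AC = 2.65×10^-4 m⁴, J_CB = 3.71×10^-4 m⁴, so T_A = T₀·(J_AC/a)/((J_AC/a)+(J_CB/b)) = 23840 N·m, T_B = 66760 N·m.
τ in each portion: τ_AC = 1.02×10^7 Pa, τ_CB = 2.23×10^7 Pa; maximum is in CB.
τ_max = T_CB·r/J = 66760·0.124/3.71×10^-4 = 2.229×10^7 Pa.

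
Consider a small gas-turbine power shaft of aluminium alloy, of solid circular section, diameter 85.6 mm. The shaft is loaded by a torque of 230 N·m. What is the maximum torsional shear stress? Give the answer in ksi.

J = πd⁴/32 = π(0.0856)⁴/32 = 5.271×10^-6 m⁴.
τ_max = T·r/J = 230.0 × 0.0428 / 5.271×10^-6 = 1.868×10^6 Pa.

0.271 ksi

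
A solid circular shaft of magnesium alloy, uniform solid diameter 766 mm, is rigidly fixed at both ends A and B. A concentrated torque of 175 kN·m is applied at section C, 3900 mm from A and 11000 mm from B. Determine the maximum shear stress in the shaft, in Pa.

With uniform GJ and both ends fixed, compatibility θ_AC = θ_CB gives T_A·a = T_B·b, together with T_A + T_B = T₀.
T_A = T₀·b/(a+b) = 175000·11000/14900 = 129200 N·m; T_B = 45810 N·m.
τ in each portion: τ_AC = 1.46×10^6 Pa, τ_CB = 5.19×10^5 Pa; maximum is in AC.
τ_max = T_AC·r/J = 129200·0.383/0.0338 = 1.464×10^6 Pa.

1.46e6 Pa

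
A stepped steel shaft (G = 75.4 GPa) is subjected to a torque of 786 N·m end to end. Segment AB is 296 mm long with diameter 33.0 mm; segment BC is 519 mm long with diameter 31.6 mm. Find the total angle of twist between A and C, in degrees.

4.69°

J_AB = π(0.0330)⁴/32 = 1.16×10^-7 m⁴; J_BC = π(0.0316)⁴/32 = 9.79×10^-8 m⁴.
θ = (T/G)·Σ L_i/J_i = (786.0/75.4×10⁹)·(0.296/1.16×10^-7 + 0.519/9.79×10^-8) = 0.08177 rad.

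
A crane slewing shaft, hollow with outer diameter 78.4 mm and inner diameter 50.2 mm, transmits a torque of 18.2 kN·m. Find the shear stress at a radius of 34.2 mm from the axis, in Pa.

2.02e8 Pa

J = π(d_o⁴ − d_i⁴)/32 = π(0.0784⁴ − 0.0502⁴)/32 = 3.086×10^-6 m⁴.
Shear stress varies linearly with radius: τ = T·r/J = 18200 × 0.0342 / 3.086×10^-6 = 2.017×10^8 Pa.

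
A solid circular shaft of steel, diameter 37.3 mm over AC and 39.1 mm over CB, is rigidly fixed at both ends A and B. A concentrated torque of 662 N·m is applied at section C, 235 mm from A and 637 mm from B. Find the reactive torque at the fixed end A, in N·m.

Compatibility: T_A·a/J_AC = T_B·b/J_CB with T_A + T_B = T₀.
J_AC = 1.90×10^-7 m⁴, J_CB = 2.29×10^-7 m⁴, so T_A = T₀·(J_AC/a)/((J_AC/a)+(J_CB/b)) = 458.0 N·m, T_B = 204.0 N·m.

458 N·m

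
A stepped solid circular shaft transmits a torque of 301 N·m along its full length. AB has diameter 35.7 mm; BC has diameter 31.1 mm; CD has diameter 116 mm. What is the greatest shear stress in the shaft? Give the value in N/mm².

Under the same torque, τ_max = 16T/(πd³) is largest where d is smallest — segment BC (d = 31.1 mm).
τ_max = 16·301.0/(π·(0.0311)³) = 5.096×10^7 Pa.

51.0 N/mm²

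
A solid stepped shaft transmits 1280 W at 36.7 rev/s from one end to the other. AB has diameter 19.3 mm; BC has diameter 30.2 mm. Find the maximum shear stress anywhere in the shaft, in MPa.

3.93 MPa

ω = 2π·36.7 = 230.6 rad/s, so T = P/ω = 1280 / 230.6 = 5.551 N·m.
Under the same torque, τ_max = 16T/(πd³) is largest where d is smallest — segment AB (d = 19.3 mm).
τ_max = 16·5.551/(π·(0.0193)³) = 3.932×10^6 Pa.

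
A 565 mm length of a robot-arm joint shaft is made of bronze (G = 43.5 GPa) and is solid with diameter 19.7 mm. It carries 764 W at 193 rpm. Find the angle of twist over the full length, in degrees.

ω = 2π·193/60 = 20.21 rad/s, so T = P/ω = 764 / 20.21 = 37.80 N·m.
J = πd⁴/32 = π(0.0197)⁴/32 = 1.479×10^-8 m⁴.
θ = T·L/(G·J) = 37.80 × 0.565 / (43.5×10⁹ × 1.479×10^-8) = 0.03320 rad.

1.90°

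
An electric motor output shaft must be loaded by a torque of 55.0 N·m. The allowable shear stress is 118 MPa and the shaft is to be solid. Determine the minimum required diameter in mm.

13.3 mm

For a solid shaft τ_max = 16T/(πd³), so d = (16T/(π τ_allow))^(1/3) = (16·55.00/(π·1.18×10^8))^(1/3) = 0.01334 m.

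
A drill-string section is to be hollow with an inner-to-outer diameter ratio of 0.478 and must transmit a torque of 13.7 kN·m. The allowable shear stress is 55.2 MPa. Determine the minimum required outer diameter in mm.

For a hollow shaft with d_i/d_o = 0.478: τ_max = 16T/(π d_o³ (1−k⁴)), so d_o = [16T/(π τ_allow (1−k⁴))]^(1/3) = [16·13700/(π·5.52×10^7·0.9478)]^(1/3) = 0.1101 m.

110 mm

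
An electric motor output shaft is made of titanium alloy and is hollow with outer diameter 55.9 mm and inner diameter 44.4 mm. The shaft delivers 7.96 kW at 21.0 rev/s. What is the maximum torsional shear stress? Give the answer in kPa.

2920 kPa

ω = 2π·21.0 = 131.9 rad/s, so T = P/ω = 7.96×10³ / 131.9 = 60.33 N·m.
J = π(d_o⁴ − d_i⁴)/32 = π(0.0559⁴ − 0.0444⁴)/32 = 5.771×10^-7 m⁴.
τ_max = T·r/J = 60.33 × 0.0279 / 5.771×10^-7 = 2.922×10^6 Pa.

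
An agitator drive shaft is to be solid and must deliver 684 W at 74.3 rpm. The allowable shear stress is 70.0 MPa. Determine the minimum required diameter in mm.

18.6 mm

ω = 2π·74.3/60 = 7.781 rad/s, so T = P/ω = 684 / 7.781 = 87.91 N·m.
For a solid shaft τ_max = 16T/(πd³), so d = (16T/(π τ_allow))^(1/3) = (16·87.91/(π·7.00×10^7))^(1/3) = 0.01856 m.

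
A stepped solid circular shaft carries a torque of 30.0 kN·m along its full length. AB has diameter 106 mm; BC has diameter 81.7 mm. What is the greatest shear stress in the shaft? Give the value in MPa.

280 MPa

Under the same torque, τ_max = 16T/(πd³) is largest where d is smallest — segment BC (d = 81.7 mm).
τ_max = 16·30000/(π·(0.0817)³) = 2.802×10^8 Pa.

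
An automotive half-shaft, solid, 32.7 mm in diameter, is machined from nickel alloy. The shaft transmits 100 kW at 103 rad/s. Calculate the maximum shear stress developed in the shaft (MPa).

ω = 103 rad/s, so T = P/ω = 100×10³ / 103.0 = 970.9 N·m.
J = πd⁴/32 = π(0.0327)⁴/32 = 1.123×10^-7 m⁴.
τ_max = T·r/J = 970.9 × 0.0163 / 1.123×10^-7 = 1.414×10^8 Pa.

141 MPa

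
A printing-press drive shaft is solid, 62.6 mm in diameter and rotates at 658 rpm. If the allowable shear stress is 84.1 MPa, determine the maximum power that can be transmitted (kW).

J = πd⁴/32 = π(0.0626)⁴/32 = 1.508×10^-6 m⁴.
T_max = τ_allow·J/r = 8.41×10^7 × 1.508×10^-6 / 0.0313 = 4051 N·m.
ω = 2π·658/60 = 68.91 rad/s, so P_max = T_max·ω = 2.791×10^5 W.

279 kW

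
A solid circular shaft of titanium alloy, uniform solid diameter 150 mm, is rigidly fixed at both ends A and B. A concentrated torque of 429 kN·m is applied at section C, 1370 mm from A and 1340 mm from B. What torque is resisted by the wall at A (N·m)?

With uniform GJ and both ends fixed, compatibility θ_AC = θ_CB gives T_A·a = T_B·b, together with T_A + T_B = T₀.
T_A = T₀·b/(a+b) = 429000·1340/2710 = 212100 N·m; T_B = 216900 N·m.

212000 N·m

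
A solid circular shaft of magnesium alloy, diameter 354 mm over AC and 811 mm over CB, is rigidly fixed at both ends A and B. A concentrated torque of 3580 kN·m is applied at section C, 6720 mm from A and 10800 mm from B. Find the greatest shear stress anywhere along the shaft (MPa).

32.3 MPa

Compatibility: T_A·a/J_AC = T_B·b/J_CB with T_A + T_B = T₀.
J_AC = 1.54×10^-3 m⁴, J_CB = 0.0425 m⁴, so T_A = T₀·(J_AC/a)/((J_AC/a)+(J_CB/b)) = 197400 N·m, T_B = 3.383e6 N·m.
τ in each portion: τ_AC = 2.27×10^7 Pa, τ_CB = 3.23×10^7 Pa; maximum is in CB.
τ_max = T_CB·r/J = 3.383e6·0.406/0.0425 = 3.230×10^7 Pa.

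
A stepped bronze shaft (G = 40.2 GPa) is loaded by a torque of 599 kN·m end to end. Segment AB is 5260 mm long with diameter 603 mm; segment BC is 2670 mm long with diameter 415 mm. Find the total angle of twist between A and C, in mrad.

19.7 mrad

J_AB = π(0.603)⁴/32 = 0.0130 m⁴; J_BC = π(0.415)⁴/32 = 2.91×10^-3 m⁴.
θ = (T/G)·Σ L_i/J_i = (599000/40.2×10⁹)·(5.26/0.0130 + 2.67/2.91×10^-3) = 0.01970 rad.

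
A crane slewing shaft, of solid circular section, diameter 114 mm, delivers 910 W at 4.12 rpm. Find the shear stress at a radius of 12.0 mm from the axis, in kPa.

ω = 2π·4.12/60 = 0.4314 rad/s, so T = P/ω = 910 / 0.4314 = 2109 N·m.
J = πd⁴/32 = π(0.114)⁴/32 = 1.658×10^-5 m⁴.
Shear stress varies linearly with radius: τ = T·r/J = 2109 × 0.0120 / 1.658×10^-5 = 1.526×10^6 Pa.

1530 kPa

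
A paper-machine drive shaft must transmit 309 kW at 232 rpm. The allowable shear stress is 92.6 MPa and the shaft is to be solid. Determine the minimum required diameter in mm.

ω = 2π·232/60 = 24.29 rad/s, so T = P/ω = 309×10³ / 24.29 = 12720 N·m.
For a solid shaft τ_max = 16T/(πd³), so d = (16T/(π τ_allow))^(1/3) = (16·12720/(π·9.26×10^7))^(1/3) = 0.08877 m.

88.8 mm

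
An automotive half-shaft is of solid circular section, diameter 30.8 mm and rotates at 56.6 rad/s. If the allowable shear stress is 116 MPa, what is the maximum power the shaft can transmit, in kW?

J = πd⁴/32 = π(0.0308)⁴/32 = 8.835×10^-8 m⁴.
T_max = τ_allow·J/r = 1.16×10^8 × 8.835×10^-8 / 0.0154 = 665.5 N·m.
ω = 56.6 rad/s, so P_max = T_max·ω = 3.767×10^4 W.

37.7 kW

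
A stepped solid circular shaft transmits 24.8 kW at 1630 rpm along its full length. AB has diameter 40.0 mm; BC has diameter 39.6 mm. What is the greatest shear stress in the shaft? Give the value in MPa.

11.9 MPa

ω = 2π·1630/60 = 170.7 rad/s, so T = P/ω = 24.8×10³ / 170.7 = 145.3 N·m.
Under the same torque, τ_max = 16T/(πd³) is largest where d is smallest — segment BC (d = 39.6 mm).
τ_max = 16·145.3/(π·(0.0396)³) = 1.192×10^7 Pa.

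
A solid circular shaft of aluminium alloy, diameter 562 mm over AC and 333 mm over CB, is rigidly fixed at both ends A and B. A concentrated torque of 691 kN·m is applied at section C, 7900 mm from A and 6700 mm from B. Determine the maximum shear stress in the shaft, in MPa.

Compatibility: T_A·a/J_AC = T_B·b/J_CB with T_A + T_B = T₀.
J_AC = 9.79×10^-3 m⁴, J_CB = 1.21×10^-3 m⁴, so T_A = T₀·(J_AC/a)/((J_AC/a)+(J_CB/b)) = 603300 N·m, T_B = 87690 N·m.
τ in each portion: τ_AC = 1.73×10^7 Pa, τ_CB = 1.21×10^7 Pa; maximum is in AC.
τ_max = T_AC·r/J = 603300·0.281/9.79×10^-3 = 1.731×10^7 Pa.

17.3 MPa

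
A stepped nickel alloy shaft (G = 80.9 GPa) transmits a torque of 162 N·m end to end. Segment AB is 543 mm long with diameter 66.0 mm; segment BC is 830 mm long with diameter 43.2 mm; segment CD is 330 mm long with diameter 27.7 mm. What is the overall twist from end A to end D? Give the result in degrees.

0.967°

J_AB = π(0.0660)⁴/32 = 1.86×10^-6 m⁴; J_BC = π(0.0432)⁴/32 = 3.42×10^-7 m⁴; J_CD = π(0.0277)⁴/32 = 5.78×10^-8 m⁴.
θ = (T/G)·Σ L_i/J_i = (162.0/80.9×10⁹)·(0.543/1.86×10^-6 + 0.830/3.42×10^-7 + 0.330/5.78×10^-8) = 0.01688 rad.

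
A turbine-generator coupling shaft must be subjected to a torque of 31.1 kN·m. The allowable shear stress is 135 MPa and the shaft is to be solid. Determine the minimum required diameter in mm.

For a solid shaft τ_max = 16T/(πd³), so d = (16T/(π τ_allow))^(1/3) = (16·31100/(π·1.35×10^8))^(1/3) = 0.1055 m.

105 mm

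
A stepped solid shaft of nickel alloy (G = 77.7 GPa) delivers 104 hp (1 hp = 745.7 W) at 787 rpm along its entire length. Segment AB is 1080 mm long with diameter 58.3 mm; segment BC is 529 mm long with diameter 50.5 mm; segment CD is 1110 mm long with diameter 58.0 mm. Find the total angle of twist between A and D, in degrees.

1.93°

ω = 2π·787/60 = 82.41 rad/s, so T = P/ω = 104×745.7 / 82.41 = 941.0 N·m.
J_AB = π(0.0583)⁴/32 = 1.13×10^-6 m⁴; J_BC = π(0.0505)⁴/32 = 6.39×10^-7 m⁴; J_CD = π(0.0580)⁴/32 = 1.11×10^-6 m⁴.
θ = (T/G)·Σ L_i/J_i = (941.0/77.7×10⁹)·(1.08/1.13×10^-6 + 0.529/6.39×10^-7 + 1.11/1.11×10^-6) = 0.03367 rad.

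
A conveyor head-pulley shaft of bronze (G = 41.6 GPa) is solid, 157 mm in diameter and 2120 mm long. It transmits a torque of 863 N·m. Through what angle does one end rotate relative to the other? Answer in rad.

7.37e-4 rad

J = πd⁴/32 = π(0.157)⁴/32 = 5.965×10^-5 m⁴.
θ = T·L/(G·J) = 863.0 × 2.12 / (41.6×10⁹ × 5.965×10^-5) = 7.373×10^-4 rad.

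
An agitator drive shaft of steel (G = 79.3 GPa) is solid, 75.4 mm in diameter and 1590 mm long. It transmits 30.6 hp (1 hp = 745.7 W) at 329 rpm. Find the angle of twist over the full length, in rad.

0.00419 rad

ω = 2π·329/60 = 34.45 rad/s, so T = P/ω = 30.6×745.7 / 34.45 = 662.3 N·m.
J = πd⁴/32 = π(0.0754)⁴/32 = 3.173×10^-6 m⁴.
θ = T·L/(G·J) = 662.3 × 1.59 / (79.3×10⁹ × 3.173×10^-6) = 4.185×10^-3 rad.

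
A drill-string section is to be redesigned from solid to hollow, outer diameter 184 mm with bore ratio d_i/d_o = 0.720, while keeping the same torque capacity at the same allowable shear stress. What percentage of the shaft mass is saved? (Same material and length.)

Equal τ_max and T ⇒ the solid shaft needs d_s³ = d_o³(1−k⁴), so d_s = 184·(1−0.720⁴)^(1/3) = 165.8 mm.
Area ratio A_h/A_s = d_o²(1−k²)/d_s² = (1−k²)/(1−k⁴)^(2/3) = 0.5933.
Mass saving = 1 − 0.5933 = 40.7 %.

40.7 %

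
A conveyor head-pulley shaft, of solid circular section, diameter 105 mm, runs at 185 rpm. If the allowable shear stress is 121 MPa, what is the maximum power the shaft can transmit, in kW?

533 kW

J = πd⁴/32 = π(0.105)⁴/32 = 1.193×10^-5 m⁴.
T_max = τ_allow·J/r = 1.21×10^8 × 1.193×10^-5 / 0.0525 = 27500 N·m.
ω = 2π·185/60 = 19.37 rad/s, so P_max = T_max·ω = 5.328×10^5 W.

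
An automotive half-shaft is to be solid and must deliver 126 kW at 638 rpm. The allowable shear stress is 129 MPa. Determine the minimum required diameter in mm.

ω = 2π·638/60 = 66.81 rad/s, so T = P/ω = 126×10³ / 66.81 = 1886 N·m.
For a solid shaft τ_max = 16T/(πd³), so d = (16T/(π τ_allow))^(1/3) = (16·1886/(π·1.29×10^8))^(1/3) = 0.04207 m.

42.1 mm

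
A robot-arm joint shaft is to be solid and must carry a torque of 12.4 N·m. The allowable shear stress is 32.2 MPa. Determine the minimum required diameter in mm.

12.5 mm

For a solid shaft τ_max = 16T/(πd³), so d = (16T/(π τ_allow))^(1/3) = (16·12.40/(π·3.22×10^7))^(1/3) = 0.01252 m.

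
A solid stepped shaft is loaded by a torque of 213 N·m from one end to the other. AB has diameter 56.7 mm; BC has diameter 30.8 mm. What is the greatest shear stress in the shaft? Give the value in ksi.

Under the same torque, τ_max = 16T/(πd³) is largest where d is smallest — segment BC (d = 30.8 mm).
τ_max = 16·213.0/(π·(0.0308)³) = 3.713×10^7 Pa.

5.38 ksi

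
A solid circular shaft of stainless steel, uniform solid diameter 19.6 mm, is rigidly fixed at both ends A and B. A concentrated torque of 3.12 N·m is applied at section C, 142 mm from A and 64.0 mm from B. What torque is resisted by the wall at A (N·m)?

With uniform GJ and both ends fixed, compatibility θ_AC = θ_CB gives T_A·a = T_B·b, together with T_A + T_B = T₀.
T_A = T₀·b/(a+b) = 3.120·64.0/206.0 = 0.9693 N·m; T_B = 2.151 N·m.

0.969 N·m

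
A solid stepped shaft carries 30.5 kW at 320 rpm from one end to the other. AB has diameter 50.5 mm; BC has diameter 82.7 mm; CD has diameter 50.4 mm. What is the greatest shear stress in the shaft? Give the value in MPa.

ω = 2π·320/60 = 33.51 rad/s, so T = P/ω = 30.5×10³ / 33.51 = 910.2 N·m.
Under the same torque, τ_max = 16T/(πd³) is largest where d is smallest — segment CD (d = 50.4 mm).
τ_max = 16·910.2/(π·(0.0504)³) = 3.621×10^7 Pa.

36.2 MPa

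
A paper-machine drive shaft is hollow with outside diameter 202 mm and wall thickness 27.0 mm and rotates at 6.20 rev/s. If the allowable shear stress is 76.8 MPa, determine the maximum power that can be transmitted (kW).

3450 kW

J = π(d_o⁴ − d_i⁴)/32 = π(0.202⁴ − 0.148⁴)/32 = 1.164×10^-4 m⁴.
T_max = τ_allow·J/r = 7.68×10^7 × 1.164×10^-4 / 0.101 = 88480 N·m.
ω = 2π·6.20 = 38.96 rad/s, so P_max = T_max·ω = 3.447×10^6 W.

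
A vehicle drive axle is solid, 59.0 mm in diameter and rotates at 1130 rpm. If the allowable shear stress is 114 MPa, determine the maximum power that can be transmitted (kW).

544 kW

J = πd⁴/32 = π(0.0590)⁴/32 = 1.190×10^-6 m⁴.
T_max = τ_allow·J/r = 1.14×10^8 × 1.190×10^-6 / 0.0295 = 4597 N·m.
ω = 2π·1130/60 = 118.3 rad/s, so P_max = T_max·ω = 5.440×10^5 W.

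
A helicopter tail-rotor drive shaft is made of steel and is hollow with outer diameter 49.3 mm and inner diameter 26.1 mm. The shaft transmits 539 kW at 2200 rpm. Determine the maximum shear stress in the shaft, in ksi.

15.7 ksi

ω = 2π·2200/60 = 230.4 rad/s, so T = P/ω = 539×10³ / 230.4 = 2340 N·m.
J = π(d_o⁴ − d_i⁴)/32 = π(0.0493⁴ − 0.0261⁴)/32 = 5.344×10^-7 m⁴.
τ_max = T·r/J = 2340 × 0.0246 / 5.344×10^-7 = 1.079×10^8 Pa.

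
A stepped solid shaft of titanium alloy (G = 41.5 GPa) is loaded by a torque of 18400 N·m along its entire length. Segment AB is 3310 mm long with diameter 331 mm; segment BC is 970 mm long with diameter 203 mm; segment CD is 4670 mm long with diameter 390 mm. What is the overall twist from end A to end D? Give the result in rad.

0.00474 rad

J_AB = π(0.331)⁴/32 = 1.18×10^-3 m⁴; J_BC = π(0.203)⁴/32 = 1.67×10^-4 m⁴; J_CD = π(0.390)⁴/32 = 2.27×10^-3 m⁴.
θ = (T/G)·Σ L_i/J_i = (18400/41.5×10⁹)·(3.31/1.18×10^-3 + 0.970/1.67×10^-4 + 4.67/2.27×10^-3) = 4.737×10^-3 rad.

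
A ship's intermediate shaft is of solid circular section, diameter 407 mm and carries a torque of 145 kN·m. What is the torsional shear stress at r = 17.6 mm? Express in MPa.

0.947 MPa

J = πd⁴/32 = π(0.407)⁴/32 = 2.694×10^-3 m⁴.
Shear stress varies linearly with radius: τ = T·r/J = 145000 × 0.0176 / 2.694×10^-3 = 9.473×10^5 Pa.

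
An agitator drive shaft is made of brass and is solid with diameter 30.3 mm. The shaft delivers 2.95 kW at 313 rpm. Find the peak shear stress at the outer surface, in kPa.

ω = 2π·313/60 = 32.78 rad/s, so T = P/ω = 2.95×10³ / 32.78 = 90.00 N·m.
J = πd⁴/32 = π(0.0303)⁴/32 = 8.275×10^-8 m⁴.
τ_max = T·r/J = 90.00 × 0.0152 / 8.275×10^-8 = 1.648×10^7 Pa.

16500 kPa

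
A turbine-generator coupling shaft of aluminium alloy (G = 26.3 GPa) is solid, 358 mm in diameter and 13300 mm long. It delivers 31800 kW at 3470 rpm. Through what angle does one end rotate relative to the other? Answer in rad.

ω = 2π·3470/60 = 363.4 rad/s, so T = P/ω = 31800×10³ / 363.4 = 87510 N·m.
J = πd⁴/32 = π(0.358)⁴/32 = 1.613×10^-3 m⁴.
θ = T·L/(G·J) = 87510 × 13.3 / (26.3×10⁹ × 1.613×10^-3) = 0.02744 rad.

0.0274 rad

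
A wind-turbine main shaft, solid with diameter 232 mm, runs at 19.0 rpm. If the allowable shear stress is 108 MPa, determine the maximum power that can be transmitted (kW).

J = πd⁴/32 = π(0.232)⁴/32 = 2.844×10^-4 m⁴.
T_max = τ_allow·J/r = 1.08×10^8 × 2.844×10^-4 / 0.116 = 264800 N·m.
ω = 2π·19.0/60 = 1.990 rad/s, so P_max = T_max·ω = 5.269×10^5 W.

527 kW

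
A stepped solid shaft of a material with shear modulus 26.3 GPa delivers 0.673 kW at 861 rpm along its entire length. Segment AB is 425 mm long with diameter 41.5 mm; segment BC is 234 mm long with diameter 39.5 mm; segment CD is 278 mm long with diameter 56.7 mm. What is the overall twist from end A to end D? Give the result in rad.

7.70e-4 rad

ω = 2π·861/60 = 90.16 rad/s, so T = P/ω = 0.673×10³ / 90.16 = 7.464 N·m.
J_AB = π(0.0415)⁴/32 = 2.91×10^-7 m⁴; J_BC = π(0.0395)⁴/32 = 2.39×10^-7 m⁴; J_CD = π(0.0567)⁴/32 = 1.01×10^-6 m⁴.
θ = (T/G)·Σ L_i/J_i = (7.464/26.3×10⁹)·(0.425/2.91×10^-7 + 0.234/2.39×10^-7 + 0.278/1.01×10^-6) = 7.698×10^-4 rad.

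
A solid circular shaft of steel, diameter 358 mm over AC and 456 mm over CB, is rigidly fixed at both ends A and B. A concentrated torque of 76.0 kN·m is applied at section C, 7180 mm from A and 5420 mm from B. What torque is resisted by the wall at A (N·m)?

16900 N·m

Compatibility: T_A·a/J_AC = T_B·b/J_CB with T_A + T_B = T₀.
J_AC = 1.61×10^-3 m⁴, J_CB = 4.24×10^-3 m⁴, so T_A = T₀·(J_AC/a)/((J_AC/a)+(J_CB/b)) = 16940 N·m, T_B = 59060 N·m.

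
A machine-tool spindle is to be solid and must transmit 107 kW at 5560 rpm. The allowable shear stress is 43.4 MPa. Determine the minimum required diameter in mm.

ω = 2π·5560/60 = 582.2 rad/s, so T = P/ω = 107×10³ / 582.2 = 183.8 N·m.
For a solid shaft τ_max = 16T/(πd³), so d = (16T/(π τ_allow))^(1/3) = (16·183.8/(π·4.34×10^7))^(1/3) = 0.02783 m.

27.8 mm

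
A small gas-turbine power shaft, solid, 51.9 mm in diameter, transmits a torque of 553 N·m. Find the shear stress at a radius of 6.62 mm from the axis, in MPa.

5.14 MPa

J = πd⁴/32 = π(0.0519)⁴/32 = 7.123×10^-7 m⁴.
Shear stress varies linearly with radius: τ = T·r/J = 553.0 × 0.00662 / 7.123×10^-7 = 5.139×10^6 Pa.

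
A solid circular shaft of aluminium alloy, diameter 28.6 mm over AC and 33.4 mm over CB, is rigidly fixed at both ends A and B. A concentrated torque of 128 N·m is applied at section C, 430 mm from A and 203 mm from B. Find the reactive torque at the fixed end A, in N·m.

25.9 N·m

Compatibility: T_A·a/J_AC = T_B·b/J_CB with T_A + T_B = T₀.
J_AC = 6.57×10^-8 m⁴, J_CB = 1.22×10^-7 m⁴, so T_A = T₀·(J_AC/a)/((J_AC/a)+(J_CB/b)) = 25.91 N·m, T_B = 102.1 N·m.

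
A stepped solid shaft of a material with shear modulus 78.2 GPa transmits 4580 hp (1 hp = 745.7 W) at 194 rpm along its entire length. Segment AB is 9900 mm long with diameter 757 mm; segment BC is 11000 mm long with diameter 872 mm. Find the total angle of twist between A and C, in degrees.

ω = 2π·194/60 = 20.32 rad/s, so T = P/ω = 4580×745.7 / 20.32 = 168100 N·m.
J_AB = π(0.757)⁴/32 = 0.0322 m⁴; J_BC = π(0.872)⁴/32 = 0.0568 m⁴.
θ = (T/G)·Σ L_i/J_i = (168100/78.2×10⁹)·(9.90/0.0322 + 11.0/0.0568) = 1.077×10^-3 rad.

0.0617°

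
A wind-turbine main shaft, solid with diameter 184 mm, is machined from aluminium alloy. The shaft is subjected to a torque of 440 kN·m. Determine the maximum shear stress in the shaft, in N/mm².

360 N/mm²

J = πd⁴/32 = π(0.184)⁴/32 = 1.125×10^-4 m⁴.
τ_max = T·r/J = 440000 × 0.0920 / 1.125×10^-4 = 3.597×10^8 Pa.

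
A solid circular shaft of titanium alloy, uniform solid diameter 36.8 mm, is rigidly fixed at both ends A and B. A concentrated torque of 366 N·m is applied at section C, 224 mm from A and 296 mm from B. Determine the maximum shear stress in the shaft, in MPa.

21.3 MPa

With uniform GJ and both ends fixed, compatibility θ_AC = θ_CB gives T_A·a = T_B·b, together with T_A + T_B = T₀.
T_A = T₀·b/(a+b) = 366.0·296/520.0 = 208.3 N·m; T_B = 157.7 N·m.
τ in each portion: τ_AC = 2.13×10^7 Pa, τ_CB = 1.61×10^7 Pa; maximum is in AC.
τ_max = T_AC·r/J = 208.3·0.0184/1.80×10^-7 = 2.129×10^7 Pa.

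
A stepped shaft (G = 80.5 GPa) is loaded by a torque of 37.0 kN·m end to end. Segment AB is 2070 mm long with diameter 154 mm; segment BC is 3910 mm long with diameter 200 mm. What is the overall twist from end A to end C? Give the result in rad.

0.0287 rad

J_AB = π(0.154)⁴/32 = 5.52×10^-5 m⁴; J_BC = π(0.200)⁴/32 = 1.57×10^-4 m⁴.
θ = (T/G)·Σ L_i/J_i = (37000/80.5×10⁹)·(2.07/5.52×10^-5 + 3.91/1.57×10^-4) = 0.02867 rad.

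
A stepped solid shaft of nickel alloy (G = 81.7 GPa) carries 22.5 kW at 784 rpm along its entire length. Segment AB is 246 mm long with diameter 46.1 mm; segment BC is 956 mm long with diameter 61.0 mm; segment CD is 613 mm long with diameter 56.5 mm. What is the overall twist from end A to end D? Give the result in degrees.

ω = 2π·784/60 = 82.10 rad/s, so T = P/ω = 22.5×10³ / 82.10 = 274.1 N·m.
J_AB = π(0.0461)⁴/32 = 4.43×10^-7 m⁴; J_BC = π(0.0610)⁴/32 = 1.36×10^-6 m⁴; J_CD = π(0.0565)⁴/32 = 1.00×10^-6 m⁴.
θ = (T/G)·Σ L_i/J_i = (274.1/81.7×10⁹)·(0.246/4.43×10^-7 + 0.956/1.36×10^-6 + 0.613/1.00×10^-6) = 6.275×10^-3 rad.

0.360°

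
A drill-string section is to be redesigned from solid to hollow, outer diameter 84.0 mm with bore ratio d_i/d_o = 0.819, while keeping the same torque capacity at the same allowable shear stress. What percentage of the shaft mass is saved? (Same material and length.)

51.0 %

Equal τ_max and T ⇒ the solid shaft needs d_s³ = d_o³(1−k⁴), so d_s = 84.0·(1−0.819⁴)^(1/3) = 68.83 mm.
Area ratio A_h/A_s = d_o²(1−k²)/d_s² = (1−k²)/(1−k⁴)^(2/3) = 0.4904.
Mass saving = 1 − 0.4904 = 51.0 %.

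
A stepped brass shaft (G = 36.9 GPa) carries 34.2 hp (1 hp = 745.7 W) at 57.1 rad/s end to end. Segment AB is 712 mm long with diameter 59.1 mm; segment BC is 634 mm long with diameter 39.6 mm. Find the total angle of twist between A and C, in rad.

ω = 57.1 rad/s, so T = P/ω = 34.2×745.7 / 57.10 = 446.6 N·m.
J_AB = π(0.0591)⁴/32 = 1.20×10^-6 m⁴; J_BC = π(0.0396)⁴/32 = 2.41×10^-7 m⁴.
θ = (T/G)·Σ L_i/J_i = (446.6/36.9×10⁹)·(0.712/1.20×10^-6 + 0.634/2.41×10^-7) = 0.03898 rad.

0.0390 rad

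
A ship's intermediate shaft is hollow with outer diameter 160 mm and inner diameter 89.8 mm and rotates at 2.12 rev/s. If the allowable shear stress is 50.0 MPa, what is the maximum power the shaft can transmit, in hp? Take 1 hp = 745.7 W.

647 hp

J = π(d_o⁴ − d_i⁴)/32 = π(0.160⁴ − 0.0898⁴)/32 = 5.796×10^-5 m⁴.
T_max = τ_allow·J/r = 5.00×10^7 × 5.796×10^-5 / 0.0800 = 36220 N·m.
ω = 2π·2.12 = 13.32 rad/s, so P_max = T_max·ω = 4.825×10^5 W.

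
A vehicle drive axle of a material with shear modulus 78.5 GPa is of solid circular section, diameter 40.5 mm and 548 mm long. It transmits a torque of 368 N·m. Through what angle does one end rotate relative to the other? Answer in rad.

J = πd⁴/32 = π(0.0405)⁴/32 = 2.641×10^-7 m⁴.
θ = T·L/(G·J) = 368.0 × 0.548 / (78.5×10⁹ × 2.641×10^-7) = 9.726×10^-3 rad.

0.00973 rad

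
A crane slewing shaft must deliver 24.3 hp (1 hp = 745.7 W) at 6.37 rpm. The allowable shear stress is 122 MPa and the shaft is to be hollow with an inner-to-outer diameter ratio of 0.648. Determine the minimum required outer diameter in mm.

ω = 2π·6.37/60 = 0.6671 rad/s, so T = P/ω = 24.3×745.7 / 0.6671 = 27160 N·m.
For a hollow shaft with d_i/d_o = 0.648: τ_max = 16T/(π d_o³ (1−k⁴)), so d_o = [16T/(π τ_allow (1−k⁴))]^(1/3) = [16·27160/(π·1.22×10^8·0.8237)]^(1/3) = 0.1112 m.

111 mm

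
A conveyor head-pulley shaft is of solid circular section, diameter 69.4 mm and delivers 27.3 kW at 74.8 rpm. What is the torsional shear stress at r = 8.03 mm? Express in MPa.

ω = 2π·74.8/60 = 7.833 rad/s, so T = P/ω = 27.3×10³ / 7.833 = 3485 N·m.
J = πd⁴/32 = π(0.0694)⁴/32 = 2.277×10^-6 m⁴.
Shear stress varies linearly with radius: τ = T·r/J = 3485 × 0.00803 / 2.277×10^-6 = 1.229×10^7 Pa.

12.3 MPa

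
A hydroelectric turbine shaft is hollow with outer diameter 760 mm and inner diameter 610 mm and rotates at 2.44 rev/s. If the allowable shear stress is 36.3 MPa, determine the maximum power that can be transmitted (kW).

J = π(d_o⁴ − d_i⁴)/32 = π(0.760⁴ − 0.610⁴)/32 = 0.01916 m⁴.
T_max = τ_allow·J/r = 3.63×10^7 × 0.01916 / 0.380 = 1.830e6 N·m.
ω = 2π·2.44 = 15.33 rad/s, so P_max = T_max·ω = 2.806×10^7 W.

28100 kW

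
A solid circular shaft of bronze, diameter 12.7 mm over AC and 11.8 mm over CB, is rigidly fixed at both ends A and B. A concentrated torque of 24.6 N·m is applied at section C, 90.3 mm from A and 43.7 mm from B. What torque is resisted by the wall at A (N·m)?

Compatibility: T_A·a/J_AC = T_B·b/J_CB with T_A + T_B = T₀.
J_AC = 2.55×10^-9 m⁴, J_CB = 1.90×10^-9 m⁴, so T_A = T₀·(J_AC/a)/((J_AC/a)+(J_CB/b)) = 9.685 N·m, T_B = 14.91 N·m.

9.69 N·m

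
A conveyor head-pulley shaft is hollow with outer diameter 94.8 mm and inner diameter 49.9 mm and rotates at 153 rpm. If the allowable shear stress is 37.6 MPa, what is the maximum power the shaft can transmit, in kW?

93.0 kW

J = π(d_o⁴ − d_i⁴)/32 = π(0.0948⁴ − 0.0499⁴)/32 = 7.321×10^-6 m⁴.
T_max = τ_allow·J/r = 3.76×10^7 × 7.321×10^-6 / 0.0474 = 5807 N·m.
ω = 2π·153/60 = 16.02 rad/s, so P_max = T_max·ω = 9.304×10^4 W.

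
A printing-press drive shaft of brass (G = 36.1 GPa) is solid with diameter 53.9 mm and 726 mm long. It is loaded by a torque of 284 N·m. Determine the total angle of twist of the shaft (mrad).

J = πd⁴/32 = π(0.0539)⁴/32 = 8.286×10^-7 m⁴.
θ = T·L/(G·J) = 284.0 × 0.726 / (36.1×10⁹ × 8.286×10^-7) = 6.893×10^-3 rad.

6.89 mrad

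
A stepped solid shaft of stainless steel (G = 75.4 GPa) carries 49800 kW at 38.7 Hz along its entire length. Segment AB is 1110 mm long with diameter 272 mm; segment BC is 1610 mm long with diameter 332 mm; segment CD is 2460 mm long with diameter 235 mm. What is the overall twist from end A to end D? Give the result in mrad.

ω = 2π·38.7 = 243.2 rad/s, so T = P/ω = 49800×10³ / 243.2 = 204800 N·m.
J_AB = π(0.272)⁴/32 = 5.37×10^-4 m⁴; J_BC = π(0.332)⁴/32 = 1.19×10^-3 m⁴; J_CD = π(0.235)⁴/32 = 2.99×10^-4 m⁴.
θ = (T/G)·Σ L_i/J_i = (204800/75.4×10⁹)·(1.11/5.37×10^-4 + 1.61/1.19×10^-3 + 2.46/2.99×10^-4) = 0.03159 rad.

31.6 mrad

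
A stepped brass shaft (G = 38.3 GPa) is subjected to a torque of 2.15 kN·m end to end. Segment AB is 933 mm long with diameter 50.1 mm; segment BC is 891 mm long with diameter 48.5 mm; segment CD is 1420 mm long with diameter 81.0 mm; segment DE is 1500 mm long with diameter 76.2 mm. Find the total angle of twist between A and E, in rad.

J_AB = π(0.0501)⁴/32 = 6.19×10^-7 m⁴; J_BC = π(0.0485)⁴/32 = 5.43×10^-7 m⁴; J_CD = π(0.0810)⁴/32 = 4.23×10^-6 m⁴; J_DE = π(0.0762)⁴/32 = 3.31×10^-6 m⁴.
θ = (T/G)·Σ L_i/J_i = (2150/38.3×10⁹)·(0.933/6.19×10^-7 + 0.891/5.43×10^-7 + 1.42/4.23×10^-6 + 1.50/3.31×10^-6) = 0.2211 rad.

0.221 rad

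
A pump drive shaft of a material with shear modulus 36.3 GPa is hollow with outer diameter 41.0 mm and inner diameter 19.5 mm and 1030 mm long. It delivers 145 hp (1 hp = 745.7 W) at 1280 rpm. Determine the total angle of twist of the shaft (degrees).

4.98°

ω = 2π·1280/60 = 134.0 rad/s, so T = P/ω = 145×745.7 / 134.0 = 806.7 N·m.
J = π(d_o⁴ − d_i⁴)/32 = π(0.0410⁴ − 0.0195⁴)/32 = 2.632×10^-7 m⁴.
θ = T·L/(G·J) = 806.7 × 1.03 / (36.3×10⁹ × 2.632×10^-7) = 0.08696 rad.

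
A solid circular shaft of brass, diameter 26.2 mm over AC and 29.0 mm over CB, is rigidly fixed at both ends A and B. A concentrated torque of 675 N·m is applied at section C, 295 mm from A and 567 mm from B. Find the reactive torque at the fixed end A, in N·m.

Compatibility: T_A·a/J_AC = T_B·b/J_CB with T_A + T_B = T₀.
J_AC = 4.63×10^-8 m⁴, J_CB = 6.94×10^-8 m⁴, so T_A = T₀·(J_AC/a)/((J_AC/a)+(J_CB/b)) = 379.0 N·m, T_B = 296.0 N·m.

379 N·m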